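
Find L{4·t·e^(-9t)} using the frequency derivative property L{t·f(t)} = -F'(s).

L{e^(-9t)} = 1/(s+9). By frequency derivative: L{t·e^(-9t)} = -d/ds[1/(s+9)] = -(-1)/(s+9)² = 1/(s+9)². Then L{4·t·e^(-9t)} = 4·1/(s+9)² = 4/(s+9)²

Final answer: 4/(s+9)²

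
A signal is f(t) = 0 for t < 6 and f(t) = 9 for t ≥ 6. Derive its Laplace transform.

f(t) = 9·u(t-6). L{u(t-6)} = e^(-6s)/s, so L{f(t)} = 9·e^(-6s)/s

Final answer: 9·e^(-6s)/s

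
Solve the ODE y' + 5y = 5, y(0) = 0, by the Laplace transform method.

sY + 5Y = 5/s. Y = 5/(s(s+5)). Partial fractions: Y = 1/s - 1/(s+5)

Final answer: y(t) = (1 - e^(-5t))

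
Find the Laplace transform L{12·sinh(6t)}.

L{sinh(ωt)} = ω/(s² - ω²), so L{sinh(6t)} = 6/(s² - 36). Then L{12·sinh(6t)} = 12·6/(s² - 36) = 72/(s² - 36)

Final answer: 72/(s² - 36)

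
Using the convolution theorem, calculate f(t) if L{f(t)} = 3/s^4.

3/s^4 = (3/s)·(1/s^3) = L{3}·L{t^2/2}. By convolution, f(t) = 3*t^2/2 = ∫₀ᵗ 3·τ^2/2 dτ = 3·t^3/6

Final answer: 3·t^3/6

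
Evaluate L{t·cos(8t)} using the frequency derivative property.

L{cos(8t)} = s/(s² + 64). Derivative: d/ds[s/(s² + 64)] = [(s² + 64) - s·2s]/(s² + 64)² = (64 - s²)/(s² + 64)². So L{t·cos(8t)} = -F'(s) = (s² - 64)/(s² + 64)²

Final answer: (s² - 64)/(s² + 64)²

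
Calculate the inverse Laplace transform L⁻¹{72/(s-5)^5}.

L⁻¹{n!/(s-a)^(n+1)} = t^n·e^(at) with n=4, a=5. So L⁻¹{24/(s-5)^5} = t^4·e^(5t), and L⁻¹{72/(s-5)^5} = (72/24)·t^4·e^(5t) = 3·t^4·e^(5t)

Final answer: 3·t^4·e^(5t)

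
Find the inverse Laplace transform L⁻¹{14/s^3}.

L⁻¹{n!/s^(n+1)} = t^n with n=2. So L⁻¹{2/s^3} = t^2, and L⁻¹{14/s^3} = (14/2)·t^2 = 7·t^2

Final answer: 7·t^2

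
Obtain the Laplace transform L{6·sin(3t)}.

L{sin(ωt)} = ω/(s² + ω²), so L{sin(3t)} = 3/(s² + 9). Then L{6·sin(3t)} = 6·3/(s² + 9) = 18/(s² + 9)

Final answer: 18/(s² + 9)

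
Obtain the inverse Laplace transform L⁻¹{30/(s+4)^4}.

L⁻¹{n!/(s-a)^(n+1)} = t^n·e^(at) with n=3, a=-4. So L⁻¹{6/(s+4)^4} = t^3·e^(-4t), and L⁻¹{30/(s+4)^4} = (30/6)·t^3·e^(-4t) = 5·t^3·e^(-4t)

Final answer: 5·t^3·e^(-4t)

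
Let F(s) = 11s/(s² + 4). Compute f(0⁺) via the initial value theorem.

f(0⁺) = lim_{s→∞} s·11s/(s² + 4) = lim_{s→∞} 11s²/(s² + 4) = 11

Final answer: 11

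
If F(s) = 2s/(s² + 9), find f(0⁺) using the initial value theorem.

f(0⁺) = lim_{s→∞} s·2s/(s² + 9) = lim_{s→∞} 2s²/(s² + 9) = 2

Final answer: 2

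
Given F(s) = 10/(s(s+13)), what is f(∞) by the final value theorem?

f(∞) = lim_{s→0} s·10/(s(s+13)) = lim_{s→0} 10/(s+13) = 10/13 = 10/13

Final answer: 10/13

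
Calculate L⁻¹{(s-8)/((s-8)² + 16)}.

Using frequency shift: L⁻¹{(s-a)/((s-a)² + b²)} = e^(at)cos(bt). Here a=8, b=4

Final answer: e^(8t)·cos(4t)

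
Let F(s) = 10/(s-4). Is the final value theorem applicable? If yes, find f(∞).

sF(s) = 10s/(s-4) has a pole at s = 4 in the right half-plane. Theorem does NOT apply (unstable system; f(t) = 10·e^(4t) grows without bound).

Final answer: Not applicable (unstable)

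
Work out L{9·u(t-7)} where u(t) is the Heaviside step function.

L{u(t-a)} = e^(-as)/s. Here a=7, so L{u(t-7)} = e^(-7s)/s, and L{9·u(t-7)} = 9·e^(-7s)/s

Final answer: 9·e^(-7s)/s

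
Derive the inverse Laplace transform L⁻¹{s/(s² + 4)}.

L⁻¹{s/(s² + 4)} = cos(2t)

Final answer: cos(2t)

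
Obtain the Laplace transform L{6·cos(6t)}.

L{cos(ωt)} = s/(s² + ω²), so L{cos(6t)} = s/(s² + 36). Then L{6·cos(6t)} = 6·s/(s² + 36) = 6s/(s² + 36)

Final answer: 6s/(s² + 36)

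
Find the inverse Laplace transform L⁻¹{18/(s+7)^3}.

L⁻¹{n!/(s-a)^(n+1)} = t^n·e^(at) with n=2, a=-7. So L⁻¹{2/(s+7)^3} = t^2·e^(-7t), and L⁻¹{18/(s+7)^3} = (18/2)·t^2·e^(-7t) = 9·t^2·e^(-7t)

Final answer: 9·t^2·e^(-7t)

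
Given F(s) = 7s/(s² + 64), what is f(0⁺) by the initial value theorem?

f(0⁺) = lim_{s→∞} s·7s/(s² + 64) = lim_{s→∞} 7s²/(s² + 64) = 7

Final answer: 7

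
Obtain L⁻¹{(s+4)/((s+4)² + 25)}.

Using frequency shift: L⁻¹{(s-a)/((s-a)² + b²)} = e^(at)cos(bt). Here a=-4, b=5

Final answer: e^(-4t)·cos(5t)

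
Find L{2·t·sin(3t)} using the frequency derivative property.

L{sin(3t)} = 3/(s² + 9). By L{t·f(t)} = -F'(s): -d/ds[3/(s² + 9)] = -(3)·(-2s)/(s² + 9)² = 6s/(s² + 9)². Then L{2·t·sin(3t)} = 2·6s/(s² + 9)² = 12s/(s² + 9)²

Final answer: 12s/(s² + 9)²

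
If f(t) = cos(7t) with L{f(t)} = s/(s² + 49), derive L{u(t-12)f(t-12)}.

Time shift theorem: L{u(t-a)f(t-a)} = e^(-as)F(s). Here a=12, F(s) = s/(s² + 49), so L{u(t-12)f(t-12)} = e^(-12s)·s/(s² + 49)

Final answer: e^(-12s)·s/(s² + 49)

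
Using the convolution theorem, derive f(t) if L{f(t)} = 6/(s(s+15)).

6/(s(s+15)) = (6/s)·(1/(s+15)) = L{6}·L{e^(-15t)}. By convolution, f(t) = 6*e^(-15t) = ∫₀ᵗ 6·e^(-15τ) dτ = 6·(1 - e^(-15t))/15

Final answer: 6·(1 - e^(-15t))/15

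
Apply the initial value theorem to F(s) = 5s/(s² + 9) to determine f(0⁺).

f(0⁺) = lim_{s→∞} s·5s/(s² + 9) = lim_{s→∞} 5s²/(s² + 9) = 5

Final answer: 5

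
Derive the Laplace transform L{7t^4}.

L{7t^4} = 7 · L{t^4} = 7 · 24/s^5 = 168/s^5

Final answer: 168/s^5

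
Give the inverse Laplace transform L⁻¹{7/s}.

L⁻¹{c/s} = c, so L⁻¹{7/s} = 7

Final answer: 7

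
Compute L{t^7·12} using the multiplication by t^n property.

L{12} = 12/s. d^1/ds^1[1/s] = -1/s². d^2/ds^2[1/s] = 2/s^3. d^3/ds^3[1/s] = -6/s^4. d^4/ds^4[1/s] = 24/s^5. d^5/ds^5[1/s] = -120/s^6. d^6/ds^6[1/s] = 720/s^7. d^7/ds^7[1/s] = -5040/s^8. So L{t^7} = (-1)^{7}·-5040/s^8 = 5040/s^8. Then L{t^7·12} = 12·5040/s^8 = 60480/s^8

Final answer: 60480/s^8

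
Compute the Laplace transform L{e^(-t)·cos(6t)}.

L{e^(at)·cos(ωt)} = (s-a)/((s-a)² + ω²), so L{e^(-t)·cos(6t)} = (s+1)/((s+1)² + 36)

Final answer: (s+1)/((s+1)² + 36)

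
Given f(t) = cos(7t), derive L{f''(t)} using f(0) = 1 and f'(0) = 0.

F(s) = s/(s² + 49). L{f''(t)} = s²F(s) - sf(0) - f'(0) = s³/(s² + 49) - s = (s³ - s(s² + 49))/(s² + 49) = -49s/(s² + 49)

Final answer: -49s/(s² + 49)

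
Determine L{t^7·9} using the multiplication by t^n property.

L{9} = 9/s. d^1/ds^1[1/s] = -1/s². d^2/ds^2[1/s] = 2/s^3. d^3/ds^3[1/s] = -6/s^4. d^4/ds^4[1/s] = 24/s^5. d^5/ds^5[1/s] = -120/s^6. d^6/ds^6[1/s] = 720/s^7. d^7/ds^7[1/s] = -5040/s^8. So L{t^7} = (-1)^{7}·-5040/s^8 = 5040/s^8. Then L{t^7·9} = 9·5040/s^8 = 45360/s^8

Final answer: 45360/s^8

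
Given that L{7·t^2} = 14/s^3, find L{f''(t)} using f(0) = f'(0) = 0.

L{f''(t)} = s²F(s) - sf(0) - f'(0) = s²·14/s^3 - 0 - 0 = 14/s

Final answer: 14/s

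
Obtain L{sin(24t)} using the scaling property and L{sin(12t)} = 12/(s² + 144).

Using L{f(at)} = (1/a)F(s/a) with a=2: L{sin(24t)} = (1/2) · 12/((s/2)² + 144) = (1/2) · 12·4/(s² + 576) = 24/(s² + 576)

Final answer: 24/(s² + 576)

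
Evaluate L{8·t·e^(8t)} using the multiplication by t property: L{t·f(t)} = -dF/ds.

Using L{t^n·e^(at)} = n!/(s-a)^(n+1), L{t·e^(8t)} = 1/(s-8)^2, so L{8·t·e^(8t)} = 8·1/(s-8)^2 = 8/(s-8)^2

Final answer: 8/(s-8)^2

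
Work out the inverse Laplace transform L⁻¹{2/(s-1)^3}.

L⁻¹{n!/(s-a)^(n+1)} = t^n·e^(at), so L⁻¹{2/(s-1)^3} = t^2·e^t

Final answer: t^2·e^t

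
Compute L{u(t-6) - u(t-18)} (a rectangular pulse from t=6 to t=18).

L{u(t-a)} = e^(-as)/s. L{u(t-6) - u(t-18)} = (e^(-6s) - e^(-18s))/s

Final answer: (e^(-6s) - e^(-18s))/s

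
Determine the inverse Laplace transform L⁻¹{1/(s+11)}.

L⁻¹{1/(s-a)} = e^(at), so L⁻¹{1/(s+11)} = e^(-11t)

Final answer: e^(-11t)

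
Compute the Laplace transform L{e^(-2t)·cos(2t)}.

L{e^(at)·cos(ωt)} = (s-a)/((s-a)² + ω²), so L{e^(-2t)·cos(2t)} = (s+2)/((s+2)² + 4)

Final answer: (s+2)/((s+2)² + 4)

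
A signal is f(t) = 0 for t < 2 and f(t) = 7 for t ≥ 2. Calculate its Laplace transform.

f(t) = 7·u(t-2). L{u(t-2)} = e^(-2s)/s, so L{f(t)} = 7·e^(-2s)/s

Final answer: 7·e^(-2s)/s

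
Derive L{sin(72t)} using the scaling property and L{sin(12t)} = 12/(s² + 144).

Using L{f(at)} = (1/a)F(s/a) with a=6: L{sin(72t)} = (1/6) · 12/((s/6)² + 144) = (1/6) · 12·36/(s² + 5184) = 72/(s² + 5184)

Final answer: 72/(s² + 5184)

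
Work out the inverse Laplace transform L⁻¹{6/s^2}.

L⁻¹{n!/s^(n+1)} = t^n with n=1. So L⁻¹{1/s^2} = t, and L⁻¹{6/s^2} = (6/1)·t = 6·t

Final answer: 6·t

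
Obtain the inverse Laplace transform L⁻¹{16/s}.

L⁻¹{c/s} = c, so L⁻¹{16/s} = 16

Final answer: 16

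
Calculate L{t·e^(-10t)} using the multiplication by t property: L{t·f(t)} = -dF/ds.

Using L{t^n·e^(at)} = n!/(s-a)^(n+1), L{t·e^(-10t)} = 1/(s+10)^2

Final answer: 1/(s+10)^2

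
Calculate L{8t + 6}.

L{8t + 6} = 8·L{t} + 6·L{1} = 8/s² + 6/s

Final answer: 8/s² + 6/s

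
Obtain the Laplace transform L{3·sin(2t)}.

L{sin(ωt)} = ω/(s² + ω²), so L{sin(2t)} = 2/(s² + 4). Then L{3·sin(2t)} = 3·2/(s² + 4) = 6/(s² + 4)

Final answer: 6/(s² + 4)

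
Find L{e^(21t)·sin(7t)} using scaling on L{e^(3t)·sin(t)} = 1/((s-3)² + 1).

Scaling with a=7: L{e^(21t)·sin(7t)} = (1/7) · 1/((s/7-3)² + 1). Simplifying: 7/((s-21)² + 49)

Final answer: 7/((s-21)² + 49)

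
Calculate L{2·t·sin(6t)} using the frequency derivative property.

L{sin(6t)} = 6/(s² + 36). By L{t·f(t)} = -F'(s): -d/ds[6/(s² + 36)] = -(6)·(-2s)/(s² + 36)² = 12s/(s² + 36)². Then L{2·t·sin(6t)} = 2·12s/(s² + 36)² = 24s/(s² + 36)²

Final answer: 24s/(s² + 36)²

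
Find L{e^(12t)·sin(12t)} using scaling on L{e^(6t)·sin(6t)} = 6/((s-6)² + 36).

Scaling with a=2: L{e^(12t)·sin(12t)} = (1/2) · 6/((s/2-6)² + 36). Simplifying: 12/((s-12)² + 144)

Final answer: 12/((s-12)² + 144)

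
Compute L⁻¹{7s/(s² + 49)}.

This is the form c·s/(s² + a²) with a = 7, c = 7. L⁻¹ = 7·cos(7t)

Final answer: 7·cos(7t)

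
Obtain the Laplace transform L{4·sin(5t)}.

L{sin(ωt)} = ω/(s² + ω²), so L{sin(5t)} = 5/(s² + 25). Then L{4·sin(5t)} = 4·5/(s² + 25) = 20/(s² + 25)

Final answer: 20/(s² + 25)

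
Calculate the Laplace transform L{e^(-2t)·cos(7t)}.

L{e^(at)·cos(ωt)} = (s-a)/((s-a)² + ω²), so L{e^(-2t)·cos(7t)} = (s+2)/((s+2)² + 49)

Final answer: (s+2)/((s+2)² + 49)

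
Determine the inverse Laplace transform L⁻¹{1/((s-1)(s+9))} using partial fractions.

Decompose: A/(s-1) + B/(s+9). A = 1/10, B = -1/10. f(t) = (e^t - e^(-9t))/10

Final answer: (e^t - e^(-9t))/10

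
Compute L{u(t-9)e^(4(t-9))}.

u(t-a)f(t-a) with f(t)=e^(4t). L{e^(4t)} = 1/(s-4). By time shift: e^(-9s)/(s-4)

Final answer: e^(-9s)/(s-4)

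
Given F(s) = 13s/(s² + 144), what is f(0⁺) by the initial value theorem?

f(0⁺) = lim_{s→∞} s·13s/(s² + 144) = lim_{s→∞} 13s²/(s² + 144) = 13

Final answer: 13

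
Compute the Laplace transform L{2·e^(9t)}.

L{e^(at)} = 1/(s-a), so L{e^(9t)} = 1/(s-9). Then L{2·e^(9t)} = 2/(s-9)

Final answer: 2/(s-9)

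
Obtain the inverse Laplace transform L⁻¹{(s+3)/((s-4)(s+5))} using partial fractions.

Using partial fractions, f(t) = (7e^(4t) + 2e^(-5t))/9

Final answer: (7e^(4t) + 2e^(-5t))/9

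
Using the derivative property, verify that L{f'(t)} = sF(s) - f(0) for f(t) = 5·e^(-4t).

f'(t) = -20e^(-4t). Direct: L{f'(t)} = -20/(s+4). Property: s·5/(s+4) - 5 = (5s - 5(s+4))/(s+4) = -20/(s+4). ✓

Final answer: -20/(s+4)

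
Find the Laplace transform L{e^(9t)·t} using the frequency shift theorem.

L{e^(at)·t^n} = n!/(s-a)^(n+1), so L{e^(9t)·t} = 1/(s-9)^2

Final answer: 1/(s-9)^2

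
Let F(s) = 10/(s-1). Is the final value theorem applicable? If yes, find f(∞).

sF(s) = 10s/(s-1) has a pole at s = 1 in the right half-plane. Theorem does NOT apply (unstable system; f(t) = 10·e^t grows without bound).

Final answer: Not applicable (unstable)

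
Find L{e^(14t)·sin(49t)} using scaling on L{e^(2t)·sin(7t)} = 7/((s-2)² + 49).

Scaling with a=7: L{e^(14t)·sin(49t)} = (1/7) · 7/((s/7-2)² + 49). Simplifying: 49/((s-14)² + 2401)

Final answer: 49/((s-14)² + 2401)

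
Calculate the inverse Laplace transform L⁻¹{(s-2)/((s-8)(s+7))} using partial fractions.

Using partial fractions, f(t) = (6e^(8t) + 9e^(-7t))/15

Final answer: (6e^(8t) + 9e^(-7t))/15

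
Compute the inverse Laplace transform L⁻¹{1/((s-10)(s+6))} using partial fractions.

Decompose: A/(s-10) + B/(s+6). A = 1/16, B = -1/16. f(t) = (e^(10t) - e^(-6t))/16

Final answer: (e^(10t) - e^(-6t))/16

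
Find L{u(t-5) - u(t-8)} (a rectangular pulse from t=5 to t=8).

L{u(t-a)} = e^(-as)/s. L{u(t-5) - u(t-8)} = (e^(-5s) - e^(-8s))/s

Final answer: (e^(-5s) - e^(-8s))/s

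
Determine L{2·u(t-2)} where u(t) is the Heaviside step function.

L{u(t-a)} = e^(-as)/s. Here a=2, so L{u(t-2)} = e^(-2s)/s, and L{2·u(t-2)} = 2·e^(-2s)/s

Final answer: 2·e^(-2s)/s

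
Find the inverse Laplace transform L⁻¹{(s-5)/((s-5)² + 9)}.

Using frequency shift, L⁻¹{(s-5)/((s-5)² + 9)} = e^(5t)·cos(3t)

Final answer: e^(5t)·cos(3t)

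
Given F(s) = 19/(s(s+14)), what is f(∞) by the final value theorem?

f(∞) = lim_{s→0} s·19/(s(s+14)) = lim_{s→0} 19/(s+14) = 19/14 = 19/14

Final answer: 19/14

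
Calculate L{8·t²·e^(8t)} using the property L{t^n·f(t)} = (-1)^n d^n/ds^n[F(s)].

L{e^(8t)} = 1/(s-8). d/ds[1/(s-8)] = -1/(s-8)². d²/ds²[1/(s-8)] = 2/(s-8)³. So L{t²·e^(8t)} = (-1)² · 2/(s-8)³ = 2/(s-8)³. Then L{8·t²·e^(8t)} = 8·2/(s-8)³ = 16/(s-8)³

Final answer: 16/(s-8)³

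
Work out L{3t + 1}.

L{3t + 1} = 3·L{t} + L{1} = 3/s² + 1/s

Final answer: 3/s² + 1/s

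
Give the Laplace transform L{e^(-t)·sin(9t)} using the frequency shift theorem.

Frequency shift: L{e^(at)f(t)} = F(s-a). L{e^(-t)·sin(9t)} = 9/((s+1)² + 81)

Final answer: 9/((s+1)² + 81)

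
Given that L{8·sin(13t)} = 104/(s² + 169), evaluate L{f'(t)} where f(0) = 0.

L{f'(t)} = s·F(s) - f(0) = s·104/(s² + 169) - 0 = 104s/(s² + 169)

Final answer: 104s/(s² + 169)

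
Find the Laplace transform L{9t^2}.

L{9t^2} = 9 · L{t^2} = 9 · 2/s^3 = 18/s^3

Final answer: 18/s^3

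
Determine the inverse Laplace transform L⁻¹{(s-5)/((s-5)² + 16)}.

Using frequency shift, L⁻¹{(s-5)/((s-5)² + 16)} = e^(5t)·cos(4t)

Final answer: e^(5t)·cos(4t)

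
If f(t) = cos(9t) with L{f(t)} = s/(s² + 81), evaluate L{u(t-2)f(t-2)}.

Time shift theorem: L{u(t-a)f(t-a)} = e^(-as)F(s). Here a=2, F(s) = s/(s² + 81), so L{u(t-2)f(t-2)} = e^(-2s)·s/(s² + 81)

Final answer: e^(-2s)·s/(s² + 81)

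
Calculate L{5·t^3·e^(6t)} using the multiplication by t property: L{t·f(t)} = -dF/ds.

Using L{t^n·e^(at)} = n!/(s-a)^(n+1), L{t^3·e^(6t)} = 6/(s-6)^4, so L{5·t^3·e^(6t)} = 5·6/(s-6)^4 = 30/(s-6)^4

Final answer: 30/(s-6)^4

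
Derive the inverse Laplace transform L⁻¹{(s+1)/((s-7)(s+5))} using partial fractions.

Using partial fractions, f(t) = (8e^(7t) + 4e^(-5t))/12

Final answer: (8e^(7t) + 4e^(-5t))/12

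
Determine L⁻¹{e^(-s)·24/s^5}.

L⁻¹{24/s^5} = t^4. By the time shift theorem, L⁻¹{e^(-as)F(s)} = u(t-a)f(t-a) with a=1, so L⁻¹{e^(-s)·24/s^5} = u(t-1)·(t-1)^4

Final answer: u(t-1)·(t-1)^4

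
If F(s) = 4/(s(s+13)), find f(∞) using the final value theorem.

f(∞) = lim_{s→0} s·4/(s(s+13)) = lim_{s→0} 4/(s+13) = 4/13 = 4/13

Final answer: 4/13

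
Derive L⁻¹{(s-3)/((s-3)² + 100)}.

Using frequency shift: L⁻¹{(s-a)/((s-a)² + b²)} = e^(at)cos(bt). Here a=3, b=10

Final answer: e^(3t)·cos(10t)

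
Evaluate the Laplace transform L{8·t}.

L{t^n} = n!/s^(n+1), so L{t} = 1/s^2. Then L{8·t} = 8·1/s^2 = 8/s^2

Final answer: 8/s^2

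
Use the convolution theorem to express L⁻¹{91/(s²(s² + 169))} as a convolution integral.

91/(s²(s² + 169)) = (1/s²)·(91/(s² + 169)) = L{t}·L{7·sin(13t)}. So f(t) = t*(7·sin(13t)) = ∫₀ᵗ 7τ·sin(13(t-τ)) dτ

Final answer: ∫₀ᵗ 7τ·sin(13(t-τ)) dτ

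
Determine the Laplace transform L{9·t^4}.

L{t^n} = n!/s^(n+1), so L{t^4} = 24/s^5. Then L{9·t^4} = 9·24/s^5 = 216/s^5

Final answer: 216/s^5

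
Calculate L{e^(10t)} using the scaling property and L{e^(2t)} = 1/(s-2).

Using L{f(at)} = (1/a)F(s/a) with a=5 and f(t) = e^(2t): L{e^(10t)} = (1/5) · 1/((s/5)-2) = (1/5) · 5/(s-10) = 1/(s-10)

Final answer: 1/(s-10)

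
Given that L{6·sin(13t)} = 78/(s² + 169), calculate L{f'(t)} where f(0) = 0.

L{f'(t)} = s·F(s) - f(0) = s·78/(s² + 169) - 0 = 78s/(s² + 169)

Final answer: 78s/(s² + 169)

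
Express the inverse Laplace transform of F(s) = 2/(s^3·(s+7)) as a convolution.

2/(s^3·(s+7)) = (2/s^3)·(1/(s+7)) = L{t^2}·L{e^(-7t)}. So f(t) = t^2*e^(-7t) = ∫₀ᵗ τ^2·e^(-7(t-τ)) dτ

Final answer: ∫₀ᵗ τ^2·e^(-7(t-τ)) dτ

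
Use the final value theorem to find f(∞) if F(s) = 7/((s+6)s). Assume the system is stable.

f(∞) = lim_{s→0} sF(s) = lim_{s→0} 7/(s+6) = 7/6

Final answer: 7/6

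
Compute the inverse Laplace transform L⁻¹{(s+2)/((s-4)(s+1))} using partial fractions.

Using partial fractions, f(t) = (6e^(4t) - e^(-t))/5

Final answer: (6e^(4t) - e^(-t))/5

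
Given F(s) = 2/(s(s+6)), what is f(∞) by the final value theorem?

f(∞) = lim_{s→0} s·2/(s(s+6)) = lim_{s→0} 2/(s+6) = 2/6 = 1/3

Final answer: 1/3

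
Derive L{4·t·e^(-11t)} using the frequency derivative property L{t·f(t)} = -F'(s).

L{e^(-11t)} = 1/(s+11). By frequency derivative: L{t·e^(-11t)} = -d/ds[1/(s+11)] = -(-1)/(s+11)² = 1/(s+11)². Then L{4·t·e^(-11t)} = 4·1/(s+11)² = 4/(s+11)²

Final answer: 4/(s+11)²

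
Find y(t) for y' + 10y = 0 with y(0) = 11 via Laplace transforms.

L{y'} + 10L{y} = 0. sY - 11 + 10Y = 0. Y(s+10) = 11. Y = 11/(s+10)

Final answer: y(t) = 11e^(-10t)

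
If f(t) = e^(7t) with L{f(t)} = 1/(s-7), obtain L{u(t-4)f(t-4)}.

Time shift theorem: L{u(t-a)f(t-a)} = e^(-as)F(s). Here a=4, F(s) = 1/(s-7), so L{u(t-4)f(t-4)} = e^(-4s)·1/(s-7)

Final answer: e^(-4s)·1/(s-7)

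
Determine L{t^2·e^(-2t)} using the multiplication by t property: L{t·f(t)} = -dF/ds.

Using L{t^n·e^(at)} = n!/(s-a)^(n+1), L{t^2·e^(-2t)} = 2/(s+2)^3

Final answer: 2/(s+2)^3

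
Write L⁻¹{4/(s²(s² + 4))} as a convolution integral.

4/(s²(s² + 4)) = (1/s²)·(4/(s² + 4)) = L{t}·L{2·sin(2t)}. So f(t) = t*(2·sin(2t)) = ∫₀ᵗ 2τ·sin(2(t-τ)) dτ

Final answer: ∫₀ᵗ 2τ·sin(2(t-τ)) dτ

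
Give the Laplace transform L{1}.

L{1} = 1 · L{1} = 1/s

Final answer: 1/s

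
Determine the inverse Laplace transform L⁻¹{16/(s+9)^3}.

L⁻¹{n!/(s-a)^(n+1)} = t^n·e^(at) with n=2, a=-9. So L⁻¹{2/(s+9)^3} = t^2·e^(-9t), and L⁻¹{16/(s+9)^3} = (16/2)·t^2·e^(-9t) = 8·t^2·e^(-9t)

Final answer: 8·t^2·e^(-9t)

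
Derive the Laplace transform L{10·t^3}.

L{t^n} = n!/s^(n+1), so L{t^3} = 6/s^4. Then L{10·t^3} = 10·6/s^4 = 60/s^4

Final answer: 60/s^4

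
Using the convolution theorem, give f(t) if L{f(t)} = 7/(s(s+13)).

7/(s(s+13)) = (7/s)·(1/(s+13)) = L{7}·L{e^(-13t)}. By convolution, f(t) = 7*e^(-13t) = ∫₀ᵗ 7·e^(-13τ) dτ = 7·(1 - e^(-13t))/13

Final answer: 7·(1 - e^(-13t))/13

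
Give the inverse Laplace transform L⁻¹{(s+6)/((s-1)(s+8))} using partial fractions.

Using partial fractions, f(t) = (7e^t + 2e^(-8t))/9

Final answer: (7e^t + 2e^(-8t))/9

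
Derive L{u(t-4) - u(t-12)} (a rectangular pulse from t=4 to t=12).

L{u(t-a)} = e^(-as)/s. L{u(t-4) - u(t-12)} = (e^(-4s) - e^(-12s))/s

Final answer: (e^(-4s) - e^(-12s))/s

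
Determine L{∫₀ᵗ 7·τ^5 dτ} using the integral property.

L{∫₀ᵗ f(τ)dτ} = F(s)/s with f(t) = 7t^5. F(s) = 840/s^6, so L{∫₀ᵗ 7·τ^5 dτ} = (840/s^6)/s = 840/s^7. (Check: ∫₀ᵗ 7·τ^5 dτ = 7t^6/6.)

Final answer: 840/s^7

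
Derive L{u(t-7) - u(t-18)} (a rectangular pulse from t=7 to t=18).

L{u(t-a)} = e^(-as)/s. L{u(t-7) - u(t-18)} = (e^(-7s) - e^(-18s))/s

Final answer: (e^(-7s) - e^(-18s))/s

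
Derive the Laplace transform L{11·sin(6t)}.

L{sin(ωt)} = ω/(s² + ω²), so L{sin(6t)} = 6/(s² + 36). Then L{11·sin(6t)} = 11·6/(s² + 36) = 66/(s² + 36)

Final answer: 66/(s² + 36)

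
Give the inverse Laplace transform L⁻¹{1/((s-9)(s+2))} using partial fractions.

Decompose: A/(s-9) + B/(s+2). A = 1/11, B = -1/11. f(t) = (e^(9t) - e^(-2t))/11

Final answer: (e^(9t) - e^(-2t))/11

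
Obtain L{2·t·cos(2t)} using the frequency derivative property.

L{cos(2t)} = s/(s² + 4). Derivative: d/ds[s/(s² + 4)] = [(s² + 4) - s·2s]/(s² + 4)² = (4 - s²)/(s² + 4)². So L{t·cos(2t)} = -F'(s) = (s² - 4)/(s² + 4)². Then L{2·t·cos(2t)} = 2·(s² - 4)/(s² + 4)²

Final answer: 2·(s² - 4)/(s² + 4)²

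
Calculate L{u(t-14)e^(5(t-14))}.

u(t-a)f(t-a) with f(t)=e^(5t). L{e^(5t)} = 1/(s-5). By time shift: e^(-14s)/(s-5)

Final answer: e^(-14s)/(s-5)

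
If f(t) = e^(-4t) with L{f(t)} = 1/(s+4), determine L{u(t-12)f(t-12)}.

Time shift theorem: L{u(t-a)f(t-a)} = e^(-as)F(s). Here a=12, F(s) = 1/(s+4), so L{u(t-12)f(t-12)} = e^(-12s)·1/(s+4)

Final answer: e^(-12s)·1/(s+4)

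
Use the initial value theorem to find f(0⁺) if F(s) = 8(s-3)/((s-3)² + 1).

f(0⁺) = lim_{s→∞} sF(s) = lim_{s→∞} 8s(s-3)/((s-3)² + 1) = 8

Final answer: 8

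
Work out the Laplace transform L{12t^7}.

L{12t^7} = 12 · L{t^7} = 12 · 5040/s^8 = 60480/s^8

Final answer: 60480/s^8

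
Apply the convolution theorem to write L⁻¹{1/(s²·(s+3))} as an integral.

1/(s²·(s+3)) = (1/s^2)·(1/(s+3)) = L{t}·L{e^(-3t)}. So f(t) = t*e^(-3t) = ∫₀ᵗ τ·e^(-3(t-τ)) dτ

Final answer: ∫₀ᵗ τ·e^(-3(t-τ)) dτ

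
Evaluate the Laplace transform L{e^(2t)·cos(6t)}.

L{e^(at)·cos(ωt)} = (s-a)/((s-a)² + ω²), so L{e^(2t)·cos(6t)} = (s-2)/((s-2)² + 36)

Final answer: (s-2)/((s-2)² + 36)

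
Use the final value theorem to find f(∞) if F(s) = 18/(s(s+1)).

f(∞) = lim_{s→0} s·18/(s(s+1)) = lim_{s→0} 18/(s+1) = 18/1 = 18

Final answer: 18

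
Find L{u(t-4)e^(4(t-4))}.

u(t-a)f(t-a) with f(t)=e^(4t). L{e^(4t)} = 1/(s-4). By time shift: e^(-4s)/(s-4)

Final answer: e^(-4s)/(s-4)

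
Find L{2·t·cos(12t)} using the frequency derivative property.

L{cos(12t)} = s/(s² + 144). Derivative: d/ds[s/(s² + 144)] = [(s² + 144) - s·2s]/(s² + 144)² = (144 - s²)/(s² + 144)². So L{t·cos(12t)} = -F'(s) = (s² - 144)/(s² + 144)². Then L{2·t·cos(12t)} = 2·(s² - 144)/(s² + 144)²

Final answer: 2·(s² - 144)/(s² + 144)²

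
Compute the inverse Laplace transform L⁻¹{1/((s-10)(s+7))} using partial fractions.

Decompose: A/(s-10) + B/(s+7). A = 1/17, B = -1/17. f(t) = (e^(10t) - e^(-7t))/17

Final answer: (e^(10t) - e^(-7t))/17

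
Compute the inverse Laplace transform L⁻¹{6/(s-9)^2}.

L⁻¹{n!/(s-a)^(n+1)} = t^n·e^(at) with n=1, a=9. So L⁻¹{1/(s-9)^2} = t·e^(9t), and L⁻¹{6/(s-9)^2} = (6/1)·t·e^(9t) = 6·t·e^(9t)

Final answer: 6·t·e^(9t)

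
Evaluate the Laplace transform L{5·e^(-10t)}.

L{e^(at)} = 1/(s-a), so L{e^(-10t)} = 1/(s+10). Then L{5·e^(-10t)} = 5/(s+10)

Final answer: 5/(s+10)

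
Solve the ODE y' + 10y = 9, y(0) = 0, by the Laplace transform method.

sY + 10Y = 9/s. Y = 9/(s(s+10)). Partial fractions: Y = 9/10/s - 9/10/(s+10)

Final answer: y(t) = 9/10(1 - e^(-10t))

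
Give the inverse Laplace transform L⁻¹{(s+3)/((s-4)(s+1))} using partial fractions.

Using partial fractions, f(t) = (7e^(4t) - 2e^(-t))/5

Final answer: (7e^(4t) - 2e^(-t))/5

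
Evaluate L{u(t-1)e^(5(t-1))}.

u(t-a)f(t-a) with f(t)=e^(5t). L{e^(5t)} = 1/(s-5). By time shift: e^(-s)/(s-5)

Final answer: e^(-s)/(s-5)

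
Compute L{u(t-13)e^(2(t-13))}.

u(t-a)f(t-a) with f(t)=e^(2t). L{e^(2t)} = 1/(s-2). By time shift: e^(-13s)/(s-2)

Final answer: e^(-13s)/(s-2)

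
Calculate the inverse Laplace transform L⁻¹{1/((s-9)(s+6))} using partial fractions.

Decompose: A/(s-9) + B/(s+6). A = 1/15, B = -1/15. f(t) = (e^(9t) - e^(-6t))/15

Final answer: (e^(9t) - e^(-6t))/15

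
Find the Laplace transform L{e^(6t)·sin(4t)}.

L{e^(at)·sin(ωt)} = ω/((s-a)² + ω²), so L{e^(6t)·sin(4t)} = 4/((s-6)² + 16)

Final answer: 4/((s-6)² + 16)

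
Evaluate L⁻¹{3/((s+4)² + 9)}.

Form: b/((s-a)² + b²) → e^(at)sin(bt). With a=-4, b=3

Final answer: e^(-4t)·sin(3t)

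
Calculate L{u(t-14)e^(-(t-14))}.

u(t-a)f(t-a) with f(t)=e^(-t). L{e^(-t)} = 1/(s+1). By time shift: e^(-14s)/(s+1)

Final answer: e^(-14s)/(s+1)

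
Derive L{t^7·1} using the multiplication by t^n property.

L{1} = 1/s. d^1/ds^1[1/s] = -1/s². d^2/ds^2[1/s] = 2/s^3. d^3/ds^3[1/s] = -6/s^4. d^4/ds^4[1/s] = 24/s^5. d^5/ds^5[1/s] = -120/s^6. d^6/ds^6[1/s] = 720/s^7. d^7/ds^7[1/s] = -5040/s^8. So L{t^7} = (-1)^{7}·-5040/s^8 = 5040/s^8

Final answer: 5040/s^8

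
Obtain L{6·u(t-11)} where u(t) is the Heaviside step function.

L{u(t-a)} = e^(-as)/s. Here a=11, so L{u(t-11)} = e^(-11s)/s, and L{6·u(t-11)} = 6·e^(-11s)/s

Final answer: 6·e^(-11s)/s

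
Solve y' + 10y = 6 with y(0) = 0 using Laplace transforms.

sY + 10Y = 6/s. Y = 6/(s(s+10)). Partial fractions: Y = 3/5/s - 3/5/(s+10)

Final answer: y(t) = 3/5(1 - e^(-10t))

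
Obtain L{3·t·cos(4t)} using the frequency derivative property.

L{cos(4t)} = s/(s² + 16). Derivative: d/ds[s/(s² + 16)] = [(s² + 16) - s·2s]/(s² + 16)² = (16 - s²)/(s² + 16)². So L{t·cos(4t)} = -F'(s) = (s² - 16)/(s² + 16)². Then L{3·t·cos(4t)} = 3·(s² - 16)/(s² + 16)²

Final answer: 3·(s² - 16)/(s² + 16)²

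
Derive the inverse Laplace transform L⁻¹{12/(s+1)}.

L⁻¹{1/(s-a)} = e^(at), so L⁻¹{1/(s+1)} = e^(-t), and L⁻¹{12/(s+1)} = 12·e^(-t)

Final answer: 12·e^(-t)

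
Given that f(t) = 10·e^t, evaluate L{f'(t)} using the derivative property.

f(0) = 10, F(s) = 10/(s-1). L{f'(t)} = s·F(s) - f(0) = 10s/(s-1) - 10 = (10s - 10(s-1))/(s-1) = 10/(s-1)

Final answer: 10/(s-1)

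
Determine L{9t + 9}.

L{9t + 9} = 9·L{t} + 9·L{1} = 9/s² + 9/s

Final answer: 9/s² + 9/s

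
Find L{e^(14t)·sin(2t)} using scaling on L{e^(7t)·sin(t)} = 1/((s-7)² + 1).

Scaling with a=2: L{e^(14t)·sin(2t)} = (1/2) · 1/((s/2-7)² + 1). Simplifying: 2/((s-14)² + 4)

Final answer: 2/((s-14)² + 4)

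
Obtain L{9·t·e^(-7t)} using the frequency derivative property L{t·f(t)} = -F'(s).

L{e^(-7t)} = 1/(s+7). By frequency derivative: L{t·e^(-7t)} = -d/ds[1/(s+7)] = -(-1)/(s+7)² = 1/(s+7)². Then L{9·t·e^(-7t)} = 9·1/(s+7)² = 9/(s+7)²

Final answer: 9/(s+7)²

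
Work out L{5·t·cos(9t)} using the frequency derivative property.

L{cos(9t)} = s/(s² + 81). Derivative: d/ds[s/(s² + 81)] = [(s² + 81) - s·2s]/(s² + 81)² = (81 - s²)/(s² + 81)². So L{t·cos(9t)} = -F'(s) = (s² - 81)/(s² + 81)². Then L{5·t·cos(9t)} = 5·(s² - 81)/(s² + 81)²

Final answer: 5·(s² - 81)/(s² + 81)²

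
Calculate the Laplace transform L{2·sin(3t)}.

L{sin(ωt)} = ω/(s² + ω²), so L{sin(3t)} = 3/(s² + 9). Then L{2·sin(3t)} = 2·3/(s² + 9) = 6/(s² + 9)

Final answer: 6/(s² + 9)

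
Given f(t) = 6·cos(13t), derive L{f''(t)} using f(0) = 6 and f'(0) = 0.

F(s) = 6s/(s² + 169). L{f''(t)} = s²F(s) - sf(0) - f'(0) = 6s³/(s² + 169) - 6s = (6s³ - 6s(s² + 169))/(s² + 169) = -1014s/(s² + 169)

Final answer: -1014s/(s² + 169)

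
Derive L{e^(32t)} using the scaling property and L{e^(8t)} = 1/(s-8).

Using L{f(at)} = (1/a)F(s/a) with a=4 and f(t) = e^(8t): L{e^(32t)} = (1/4) · 1/((s/4)-8) = (1/4) · 4/(s-32) = 1/(s-32)

Final answer: 1/(s-32)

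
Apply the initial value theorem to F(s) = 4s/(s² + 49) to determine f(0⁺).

f(0⁺) = lim_{s→∞} s·4s/(s² + 49) = lim_{s→∞} 4s²/(s² + 49) = 4

Final answer: 4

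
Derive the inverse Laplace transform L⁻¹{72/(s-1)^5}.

L⁻¹{n!/(s-a)^(n+1)} = t^n·e^(at) with n=4, a=1. So L⁻¹{24/(s-1)^5} = t^4·e^t, and L⁻¹{72/(s-1)^5} = (72/24)·t^4·e^t = 3·t^4·e^t

Final answer: 3·t^4·e^t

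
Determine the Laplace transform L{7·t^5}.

L{t^n} = n!/s^(n+1), so L{t^5} = 120/s^6. Then L{7·t^5} = 7·120/s^6 = 840/s^6

Final answer: 840/s^6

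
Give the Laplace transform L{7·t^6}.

L{t^n} = n!/s^(n+1), so L{t^6} = 720/s^7. Then L{7·t^6} = 7·720/s^7 = 5040/s^7

Final answer: 5040/s^7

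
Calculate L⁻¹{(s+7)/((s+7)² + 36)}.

Using frequency shift: L⁻¹{(s-a)/((s-a)² + b²)} = e^(at)cos(bt). Here a=-7, b=6

Final answer: e^(-7t)·cos(6t)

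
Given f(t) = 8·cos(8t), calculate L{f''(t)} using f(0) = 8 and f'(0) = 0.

F(s) = 8s/(s² + 64). L{f''(t)} = s²F(s) - sf(0) - f'(0) = 8s³/(s² + 64) - 8s = (8s³ - 8s(s² + 64))/(s² + 64) = -512s/(s² + 64)

Final answer: -512s/(s² + 64)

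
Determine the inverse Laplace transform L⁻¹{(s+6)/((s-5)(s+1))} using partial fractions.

Using partial fractions, f(t) = (11e^(5t) - 5e^(-t))/6

Final answer: (11e^(5t) - 5e^(-t))/6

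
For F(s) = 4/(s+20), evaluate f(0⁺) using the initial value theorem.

f(0⁺) = lim_{s→∞} s·4/(s+20) = lim_{s→∞} 4s/(s+20) = 4

Final answer: 4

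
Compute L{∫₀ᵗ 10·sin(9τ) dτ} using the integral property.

L{∫₀ᵗ f(τ)dτ} = F(s)/s with F(s) = 90/(s² + 81), so the result is (90/(s² + 81))/s = 90/(s(s² + 81))

Final answer: 90/(s(s² + 81))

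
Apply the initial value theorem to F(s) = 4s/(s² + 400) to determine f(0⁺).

f(0⁺) = lim_{s→∞} s·4s/(s² + 400) = lim_{s→∞} 4s²/(s² + 400) = 4

Final answer: 4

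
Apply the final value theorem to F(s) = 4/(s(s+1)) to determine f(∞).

f(∞) = lim_{s→0} s·4/(s(s+1)) = lim_{s→0} 4/(s+1) = 4/1 = 4

Final answer: 4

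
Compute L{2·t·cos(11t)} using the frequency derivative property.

L{cos(11t)} = s/(s² + 121). Derivative: d/ds[s/(s² + 121)] = [(s² + 121) - s·2s]/(s² + 121)² = (121 - s²)/(s² + 121)². So L{t·cos(11t)} = -F'(s) = (s² - 121)/(s² + 121)². Then L{2·t·cos(11t)} = 2·(s² - 121)/(s² + 121)²

Final answer: 2·(s² - 121)/(s² + 121)²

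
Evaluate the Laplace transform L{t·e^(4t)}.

L{t^n·e^(at)} = n!/(s-a)^(n+1), so L{t·e^(4t)} = 1/(s-4)^2

Final answer: 1/(s-4)^2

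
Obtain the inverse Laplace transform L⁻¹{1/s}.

L⁻¹{c/s} = c, so L⁻¹{1/s} = 1

Final answer: 1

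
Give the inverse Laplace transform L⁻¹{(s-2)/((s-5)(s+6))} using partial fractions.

Using partial fractions, f(t) = (3e^(5t) + 8e^(-6t))/11

Final answer: (3e^(5t) + 8e^(-6t))/11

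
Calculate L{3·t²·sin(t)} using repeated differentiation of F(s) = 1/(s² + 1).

F(s) = 1/(s² + 1). F'(s) = -2s/(s² + 1)². F''(s) = -2(1 - 3s²)/(s² + 1)³ = (6s² - 2)/(s² + 1)³. So L{t²·sin(t)} = (-1)² F''(s) = (6s² - 2)/(s² + 1)³. Then L{3·t²·sin(t)} = 3·(6s² - 2)/(s² + 1)³ = (18s² - 6)/(s² + 1)³

Final answer: (18s² - 6)/(s² + 1)³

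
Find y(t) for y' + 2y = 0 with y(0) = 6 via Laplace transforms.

L{y'} + 2L{y} = 0. sY - 6 + 2Y = 0. Y(s+2) = 6. Y = 6/(s+2)

Final answer: y(t) = 6e^(-2t)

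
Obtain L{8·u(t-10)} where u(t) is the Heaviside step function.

L{u(t-a)} = e^(-as)/s. Here a=10, so L{u(t-10)} = e^(-10s)/s, and L{8·u(t-10)} = 8·e^(-10s)/s

Final answer: 8·e^(-10s)/s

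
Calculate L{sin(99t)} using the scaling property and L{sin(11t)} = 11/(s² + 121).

Using L{f(at)} = (1/a)F(s/a) with a=9: L{sin(99t)} = (1/9) · 11/((s/9)² + 121) = (1/9) · 11·81/(s² + 9801) = 99/(s² + 9801)

Final answer: 99/(s² + 9801)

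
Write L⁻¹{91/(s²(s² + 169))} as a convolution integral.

91/(s²(s² + 169)) = (1/s²)·(91/(s² + 169)) = L{t}·L{7·sin(13t)}. So f(t) = t*(7·sin(13t)) = ∫₀ᵗ 7τ·sin(13(t-τ)) dτ

Final answer: ∫₀ᵗ 7τ·sin(13(t-τ)) dτ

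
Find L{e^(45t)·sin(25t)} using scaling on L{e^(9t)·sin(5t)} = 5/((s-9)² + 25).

Scaling with a=5: L{e^(45t)·sin(25t)} = (1/5) · 5/((s/5-9)² + 25). Simplifying: 25/((s-45)² + 625)

Final answer: 25/((s-45)² + 625)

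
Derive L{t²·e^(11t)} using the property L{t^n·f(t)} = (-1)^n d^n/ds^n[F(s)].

L{e^(11t)} = 1/(s-11). d/ds[1/(s-11)] = -1/(s-11)². d²/ds²[1/(s-11)] = 2/(s-11)³. So L{t²·e^(11t)} = (-1)² · 2/(s-11)³ = 2/(s-11)³

Final answer: 2/(s-11)³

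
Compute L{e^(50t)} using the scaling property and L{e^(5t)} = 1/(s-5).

Using L{f(at)} = (1/a)F(s/a) with a=10 and f(t) = e^(5t): L{e^(50t)} = (1/10) · 1/((s/10)-5) = (1/10) · 10/(s-50) = 1/(s-50)

Final answer: 1/(s-50)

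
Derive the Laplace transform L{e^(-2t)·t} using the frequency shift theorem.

L{e^(at)·t^n} = n!/(s-a)^(n+1), so L{e^(-2t)·t} = 1/(s+2)^2

Final answer: 1/(s+2)^2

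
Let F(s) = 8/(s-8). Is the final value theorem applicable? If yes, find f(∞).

sF(s) = 8s/(s-8) has a pole at s = 8 in the right half-plane. Theorem does NOT apply (unstable system; f(t) = 8·e^(8t) grows without bound).

Final answer: Not applicable (unstable)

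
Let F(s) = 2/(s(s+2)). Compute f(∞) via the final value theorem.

f(∞) = lim_{s→0} s·2/(s(s+2)) = lim_{s→0} 2/(s+2) = 2/2 = 1

Final answer: 1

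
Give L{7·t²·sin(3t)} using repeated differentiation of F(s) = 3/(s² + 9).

F(s) = 3/(s² + 9). F'(s) = -6s/(s² + 9)². F''(s) = -6(9 - 3s²)/(s² + 9)³ = (18s² - 54)/(s² + 9)³. So L{t²·sin(3t)} = (-1)² F''(s) = (18s² - 54)/(s² + 9)³. Then L{7·t²·sin(3t)} = 7·(18s² - 54)/(s² + 9)³ = (126s² - 378)/(s² + 9)³

Final answer: (126s² - 378)/(s² + 9)³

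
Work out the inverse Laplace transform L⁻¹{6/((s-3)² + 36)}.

Using frequency shift, L⁻¹{6/((s-3)² + 36)} = e^(3t)·sin(6t)

Final answer: e^(3t)·sin(6t)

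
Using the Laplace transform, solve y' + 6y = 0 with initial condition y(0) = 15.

L{y'} + 6L{y} = 0. sY - 15 + 6Y = 0. Y(s+6) = 15. Y = 15/(s+6)

Final answer: y(t) = 15e^(-6t)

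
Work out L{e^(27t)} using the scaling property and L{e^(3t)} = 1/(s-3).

Using L{f(at)} = (1/a)F(s/a) with a=9 and f(t) = e^(3t): L{e^(27t)} = (1/9) · 1/((s/9)-3) = (1/9) · 9/(s-27) = 1/(s-27)

Final answer: 1/(s-27)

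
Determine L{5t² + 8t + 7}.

L{5t² + 8t + 7} = 5·2/s³ + 8/s² + 7/s = 10/s³ + 8/s² + 7/s

Final answer: 10/s³ + 8/s² + 7/s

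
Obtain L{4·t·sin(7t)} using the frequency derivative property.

L{sin(7t)} = 7/(s² + 49). By L{t·f(t)} = -F'(s): -d/ds[7/(s² + 49)] = -(7)·(-2s)/(s² + 49)² = 14s/(s² + 49)². Then L{4·t·sin(7t)} = 4·14s/(s² + 49)² = 56s/(s² + 49)²

Final answer: 56s/(s² + 49)²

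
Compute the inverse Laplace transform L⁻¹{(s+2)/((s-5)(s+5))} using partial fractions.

Using partial fractions, f(t) = (7e^(5t) + 3e^(-5t))/10

Final answer: (7e^(5t) + 3e^(-5t))/10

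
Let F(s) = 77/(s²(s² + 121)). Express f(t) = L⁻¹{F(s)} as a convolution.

77/(s²(s² + 121)) = (1/s²)·(77/(s² + 121)) = L{t}·L{7·sin(11t)}. So f(t) = t*(7·sin(11t)) = ∫₀ᵗ 7τ·sin(11(t-τ)) dτ

Final answer: ∫₀ᵗ 7τ·sin(11(t-τ)) dτ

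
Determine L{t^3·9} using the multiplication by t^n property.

L{9} = 9/s. d^1/ds^1[1/s] = -1/s². d^2/ds^2[1/s] = 2/s^3. d^3/ds^3[1/s] = -6/s^4. So L{t^3} = (-1)^{3}·-6/s^4 = 6/s^4. Then L{t^3·9} = 9·6/s^4 = 54/s^4

Final answer: 54/s^4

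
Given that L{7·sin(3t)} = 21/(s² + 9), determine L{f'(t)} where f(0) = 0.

L{f'(t)} = s·F(s) - f(0) = s·21/(s² + 9) - 0 = 21s/(s² + 9)

Final answer: 21s/(s² + 9)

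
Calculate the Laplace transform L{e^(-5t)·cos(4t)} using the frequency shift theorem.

Frequency shift: L{e^(at)f(t)} = F(s-a). L{e^(-5t)·cos(4t)} = (s+5)/((s+5)² + 16)

Final answer: (s+5)/((s+5)² + 16)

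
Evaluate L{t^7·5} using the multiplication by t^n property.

L{5} = 5/s. d^1/ds^1[1/s] = -1/s². d^2/ds^2[1/s] = 2/s^3. d^3/ds^3[1/s] = -6/s^4. d^4/ds^4[1/s] = 24/s^5. d^5/ds^5[1/s] = -120/s^6. d^6/ds^6[1/s] = 720/s^7. d^7/ds^7[1/s] = -5040/s^8. So L{t^7} = (-1)^{7}·-5040/s^8 = 5040/s^8. Then L{t^7·5} = 5·5040/s^8 = 25200/s^8

Final answer: 25200/s^8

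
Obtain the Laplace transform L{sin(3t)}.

L{sin(ωt)} = ω/(s² + ω²), so L{sin(3t)} = 3/(s² + 9)

Final answer: 3/(s² + 9)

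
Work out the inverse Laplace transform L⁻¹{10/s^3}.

L⁻¹{n!/s^(n+1)} = t^n with n=2. So L⁻¹{2/s^3} = t^2, and L⁻¹{10/s^3} = (10/2)·t^2 = 5·t^2

Final answer: 5·t^2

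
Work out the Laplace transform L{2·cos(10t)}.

L{cos(ωt)} = s/(s² + ω²), so L{cos(10t)} = s/(s² + 100). Then L{2·cos(10t)} = 2·s/(s² + 100) = 2s/(s² + 100)

Final answer: 2s/(s² + 100)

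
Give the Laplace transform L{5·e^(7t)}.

L{e^(at)} = 1/(s-a), so L{e^(7t)} = 1/(s-7). Then L{5·e^(7t)} = 5/(s-7)

Final answer: 5/(s-7)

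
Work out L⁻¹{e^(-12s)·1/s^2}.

L⁻¹{1/s^2} = t. By the time shift theorem, L⁻¹{e^(-as)F(s)} = u(t-a)f(t-a) with a=12, so L⁻¹{e^(-12s)·1/s^2} = u(t-12)·(t-12)

Final answer: u(t-12)·(t-12)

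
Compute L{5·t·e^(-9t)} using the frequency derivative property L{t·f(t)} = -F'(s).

L{e^(-9t)} = 1/(s+9). By frequency derivative: L{t·e^(-9t)} = -d/ds[1/(s+9)] = -(-1)/(s+9)² = 1/(s+9)². Then L{5·t·e^(-9t)} = 5·1/(s+9)² = 5/(s+9)²

Final answer: 5/(s+9)²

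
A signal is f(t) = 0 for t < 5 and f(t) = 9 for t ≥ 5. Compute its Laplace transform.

f(t) = 9·u(t-5). L{u(t-5)} = e^(-5s)/s, so L{f(t)} = 9·e^(-5s)/s

Final answer: 9·e^(-5s)/s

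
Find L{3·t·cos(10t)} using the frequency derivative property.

L{cos(10t)} = s/(s² + 100). Derivative: d/ds[s/(s² + 100)] = [(s² + 100) - s·2s]/(s² + 100)² = (100 - s²)/(s² + 100)². So L{t·cos(10t)} = -F'(s) = (s² - 100)/(s² + 100)². Then L{3·t·cos(10t)} = 3·(s² - 100)/(s² + 100)²

Final answer: 3·(s² - 100)/(s² + 100)²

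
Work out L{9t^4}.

L{t^n} = n!/s^(n+1). So L{9t^4} = 9·4!/s^5 = 216/s^5

Final answer: 216/s^5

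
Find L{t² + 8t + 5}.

L{t² + 8t + 5} = 2/s³ + 8/s² + 5/s = 2/s³ + 8/s² + 5/s

Final answer: 2/s³ + 8/s² + 5/s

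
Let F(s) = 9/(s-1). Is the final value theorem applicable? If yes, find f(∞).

sF(s) = 9s/(s-1) has a pole at s = 1 in the right half-plane. Theorem does NOT apply (unstable system; f(t) = 9·e^t grows without bound).

Final answer: Not applicable (unstable)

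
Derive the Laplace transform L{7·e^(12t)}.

L{e^(at)} = 1/(s-a), so L{e^(12t)} = 1/(s-12). Then L{7·e^(12t)} = 7/(s-12)

Final answer: 7/(s-12)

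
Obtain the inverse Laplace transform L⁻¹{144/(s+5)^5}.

L⁻¹{n!/(s-a)^(n+1)} = t^n·e^(at) with n=4, a=-5. So L⁻¹{24/(s+5)^5} = t^4·e^(-5t), and L⁻¹{144/(s+5)^5} = (144/24)·t^4·e^(-5t) = 6·t^4·e^(-5t)

Final answer: 6·t^4·e^(-5t)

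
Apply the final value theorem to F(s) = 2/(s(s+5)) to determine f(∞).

f(∞) = lim_{s→0} s·2/(s(s+5)) = lim_{s→0} 2/(s+5) = 2/5 = 2/5

Final answer: 2/5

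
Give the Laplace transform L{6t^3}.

L{6t^3} = 6 · L{t^3} = 6 · 6/s^4 = 36/s^4

Final answer: 36/s^4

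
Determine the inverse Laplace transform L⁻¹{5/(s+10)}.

L⁻¹{1/(s-a)} = e^(at), so L⁻¹{1/(s+10)} = e^(-10t), and L⁻¹{5/(s+10)} = 5·e^(-10t)

Final answer: 5·e^(-10t)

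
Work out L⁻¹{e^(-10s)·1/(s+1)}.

L⁻¹{1/(s+1)} = e^(-t). By the time shift theorem, L⁻¹{e^(-as)F(s)} = u(t-a)f(t-a) with a=10, so L⁻¹{e^(-10s)·1/(s+1)} = u(t-10)·e^(-(t-10))

Final answer: u(t-10)·e^(-(t-10))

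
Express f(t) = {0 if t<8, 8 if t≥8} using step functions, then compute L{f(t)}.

f(t) = 8·u(t-8). L{u(t-8)} = e^(-8s)/s, so L{f(t)} = 8·e^(-8s)/s

Final answer: 8·e^(-8s)/s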